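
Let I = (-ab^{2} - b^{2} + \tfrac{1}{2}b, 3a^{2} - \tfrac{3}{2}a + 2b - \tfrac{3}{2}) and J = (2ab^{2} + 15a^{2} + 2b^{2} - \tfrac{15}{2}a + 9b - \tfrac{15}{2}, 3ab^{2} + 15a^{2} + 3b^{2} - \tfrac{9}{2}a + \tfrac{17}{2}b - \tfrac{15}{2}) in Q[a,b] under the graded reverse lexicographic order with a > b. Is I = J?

Two ideals are equal iff their reduced Gröbner bases coincide (the reduced basis is unique for a fixed ordering).
Buchberger on the first generating set:
f_1 = -ab^{2} - b^{2} + \tfrac{1}{2}b, LT = ab^{2}.
f_2 = 3a^{2} - \tfrac{3}{2}a + 2b - \tfrac{3}{2}, LT = a^{2}.

S(f_1,f_2): lcm = a^{2}b^{2}. S = \tfrac{3}{2}ab^{2} - \tfrac{2}{3}b^{3} - \tfrac{1}{2}ab + \tfrac{1}{2}b^{2}.
  leading term ab^{2}: subtract (-\tfrac{3}{2})·f_1 from \tfrac{3}{2}ab^{2} - \tfrac{2}{3}b^{3} - \tfrac{1}{2}ab + \tfrac{1}{2}b^{2} → -\tfrac{2}{3}b^{3} - \tfrac{1}{2}ab - b^{2} + \tfrac{3}{4}b
  leading term b^{3}: no divisor's leading term divides it; move -\tfrac{2}{3}b^{3} to the remainder.
  leading term ab: no divisor's leading term divides it; move -\tfrac{1}{2}ab to the remainder.
  leading term b^{2}: no divisor's leading term divides it; move -b^{2} to the remainder.
  leading term b: no divisor's leading term divides it; move \tfrac{3}{4}b to the remainder.
  remainder -\tfrac{2}{3}b^{3} - \tfrac{1}{2}ab - b^{2} + \tfrac{3}{4}b ≠ 0; add g_3 = -\tfrac{2}{3}b^{3} - \tfrac{1}{2}ab - b^{2} + \tfrac{3}{4}b to the basis.

The other S-polynomials (S(f_1,g_3), S(f_2,g_3)) all reduce to 0 modulo the current basis, so we have a Gröbner basis.
Inter-reduce: drop elements whose leading term is divisible by another's, tail-reduce, and make monic.
Reduced Gröbner basis: {ab^{2} + b^{2} - \tfrac{1}{2}b, b^{3} + \tfrac{3}{4}ab + \tfrac{3}{2}b^{2} - \tfrac{9}{8}b, a^{2} - \tfrac{1}{2}a + \tfrac{2}{3}b - \tfrac{1}{2}}.

Buchberger on the second generating set:
h_1 = 2ab^{2} + 15a^{2} + 2b^{2} - \tfrac{15}{2}a + 9b - \tfrac{15}{2}, LT = ab^{2}.
h_2 = 3ab^{2} + 15a^{2} + 3b^{2} - \tfrac{9}{2}a + \tfrac{17}{2}b - \tfrac{15}{2}, LT = ab^{2}.

S(h_1,h_2): lcm = ab^{2}. S = \tfrac{5}{2}a^{2} - \tfrac{9}{4}a + \tfrac{5}{3}b - \tfrac{5}{4}.
  leading term a^{2}: no divisor's leading term divides it; move \tfrac{5}{2}a^{2} to the remainder.
  leading term a: no divisor's leading term divides it; move -\tfrac{9}{4}a to the remainder.
  leading term b: no divisor's leading term divides it; move \tfrac{5}{3}b to the remainder.
  leading term 1: no divisor's leading term divides it; move -\tfrac{5}{4} to the remainder.
  remainder \tfrac{5}{2}a^{2} - \tfrac{9}{4}a + \tfrac{5}{3}b - \tfrac{5}{4} ≠ 0; add k_3 = \tfrac{5}{2}a^{2} - \tfrac{9}{4}a + \tfrac{5}{3}b - \tfrac{5}{4} to the basis.

S(h_1,k_3): lcm = a^{2}b^{2}. S = \tfrac{15}{2}a^{3} + \tfrac{19}{10}ab^{2} - \tfrac{2}{3}b^{3} - \tfrac{15}{4}a^{2} + \tfrac{9}{2}ab + \tfrac{1}{2}b^{2} - \tfrac{15}{4}a.
  leading term a^{3}: subtract (3a)·k_3 from \tfrac{15}{2}a^{3} + \tfrac{19}{10}ab^{2} - \tfrac{2}{3}b^{3} - \tfrac{15}{4}a^{2} + \tfrac{9}{2}ab + \tfrac{1}{2}b^{2} - \tfrac{15}{4}a → \tfrac{19}{10}ab^{2} - \tfrac{2}{3}b^{3} + 3a^{2} - \tfrac{1}{2}ab + \tfrac{1}{2}b^{2}
  leading term ab^{2}: subtract (\tfrac{19}{20})·h_1 from \tfrac{19}{10}ab^{2} - \tfrac{2}{3}b^{3} + 3a^{2} - \tfrac{1}{2}ab + \tfrac{1}{2}b^{2} → -\tfrac{2}{3}b^{3} - \tfrac{45}{4}a^{2} - \tfrac{1}{2}ab - \tfrac{7}{5}b^{2} + \tfrac{57}{8}a - \tfrac{171}{20}b + \tfrac{57}{8}
  leading term b^{3}: no divisor's leading term divides it; move -\tfrac{2}{3}b^{3} to the remainder.
  leading term a^{2}: subtract (-\tfrac{9}{2})·k_3 from -\tfrac{45}{4}a^{2} - \tfrac{1}{2}ab - \tfrac{7}{5}b^{2} + \tfrac{57}{8}a - \tfrac{171}{20}b + \tfrac{57}{8} → -\tfrac{1}{2}ab - \tfrac{7}{5}b^{2} - 3a - \tfrac{21}{20}b + \tfrac{3}{2}
  leading term ab: no divisor's leading term divides it; move -\tfrac{1}{2}ab to the remainder.
  leading term b^{2}: no divisor's leading term divides it; move -\tfrac{7}{5}b^{2} to the remainder.
  leading term a: no divisor's leading term divides it; move -3a to the remainder.
  leading term b: no divisor's leading term divides it; move -\tfrac{21}{20}b to the remainder.
  leading term 1: no divisor's leading term divides it; move \tfrac{3}{2} to the remainder.
  remainder -\tfrac{2}{3}b^{3} - \tfrac{1}{2}ab - \tfrac{7}{5}b^{2} - 3a - \tfrac{21}{20}b + \tfrac{3}{2} ≠ 0; add k_4 = -\tfrac{2}{3}b^{3} - \tfrac{1}{2}ab - \tfrac{7}{5}b^{2} - 3a - \tfrac{21}{20}b + \tfrac{3}{2} to the basis.

The other S-polynomials (S(h_2,k_3), S(h_1,k_4), S(h_2,k_4), S(k_3,k_4)) all reduce to 0 modulo the current basis, so we have a Gröbner basis.
Inter-reduce: drop elements whose leading term is divisible by another's, tail-reduce, and make monic.
Reduced Gröbner basis: {ab^{2} + b^{2} + 3a - \tfrac{1}{2}b, b^{3} + \tfrac{3}{4}ab + \tfrac{21}{10}b^{2} + \tfrac{9}{2}a + \tfrac{63}{40}b - \tfrac{9}{4}, a^{2} - \tfrac{9}{10}a + \tfrac{2}{3}b - \tfrac{1}{2}}.

The bases are distinct; the ideals are different.

No, the ideals differ.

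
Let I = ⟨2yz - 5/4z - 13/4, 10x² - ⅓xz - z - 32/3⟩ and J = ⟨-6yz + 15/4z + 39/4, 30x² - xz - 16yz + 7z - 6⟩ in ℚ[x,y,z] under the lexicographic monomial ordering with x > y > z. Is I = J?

Yes, the ideals are equal.

Equality of ideals is decidable: compute both reduced Gröbner bases (unique for the ordering) and check whether they agree.
Buchberger on the first generating set:
f_1 = 2yz - 5/4z - 13/4, LT = yz.
f_2 = 10x² - ⅓xz - z - 32/3, LT = x².

The S-polynomials (S(f_1,f_2)) all reduce to 0 modulo the current basis, so we have a Gröbner basis.
Inter-reduce: drop elements whose leading term is divisible by another's, tail-reduce, and make monic.
Reduced Gröbner basis: {x² - 1/30xz - 1/10z - 16/15, yz - ⅝z - 13/8}.

Buchberger on the second generating set:
h_1 = -6yz + 15/4z + 39/4, LT = yz.
h_2 = 30x² - xz - 16yz + 7z - 6, LT = x².

The S-polynomials (S(h_1,h_2)) all reduce to 0 modulo the current basis, so we have a Gröbner basis.
Inter-reduce: drop elements whose leading term is divisible by another's, tail-reduce, and make monic.
Reduced Gröbner basis: {x² - 1/30xz - 1/10z - 16/15, yz - ⅝z - 13/8}.

Same reduced basis, so the two generating sets span the same ideal.
The choice of monomial ordering does not affect the verdict — as long as both bases are computed under the same ordering, their equality decides ideal equality.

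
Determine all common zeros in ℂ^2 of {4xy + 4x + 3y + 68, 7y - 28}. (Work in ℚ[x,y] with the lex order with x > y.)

Compute a lex Gröbner basis by Buchberger's algorithm.
f_1 = 4xy + 4x + 3y + 68, LT = xy.
f_2 = 7y - 28, LT = y.

S(f_1,f_2): lcm = xy. S = 5x + ¾y + 17.
  reduce S modulo (f_1, f_2):
  remainder 5x + 20 ≠ 0; add h_3 = 5x + 20 to the basis.

The other S-polynomials (S(f_1,h_3), S(f_2,h_3)) all reduce to 0 modulo the current basis, so we have a Gröbner basis.
Inter-reduce: drop elements whose leading term is divisible by another's, tail-reduce, and make monic.
Reduced Gröbner basis: {x + 4, y - 4}.

The lex basis is triangular: the last element involves only y. Solving y - 4 = 0 gives y ∈ {4}; substituting each value into the earlier elements determines the remaining variables.
  y = 4: the earlier basis element becomes x + 4 = 0, giving x = -4 — point (-4, 4).
A lex Gröbner basis triangularizes the system, enabling back-substitution.

{(-4, 4)}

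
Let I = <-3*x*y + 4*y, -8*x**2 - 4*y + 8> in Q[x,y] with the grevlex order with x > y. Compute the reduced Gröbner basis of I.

f_1 = -3*x*y + 4*y, LT = x*y.
f_2 = -8*x**2 - 4*y + 8, LT = x**2.

S(f_1,f_2): lcm = x**2*y. S = -4/3*x*y - 1/2*y**2 + y.
  leading term x*y: subtract (4/9)·f_1 from -4/3*x*y - 1/2*y**2 + y → -1/2*y**2 - 7/9*y
  leading term y**2: no divisor's leading term divides it; move -1/2*y**2 to the remainder.
  leading term y: no divisor's leading term divides it; move -7/9*y to the remainder.
  remainder -1/2*y**2 - 7/9*y ≠ 0; add g_3 = -1/2*y**2 - 7/9*y to the basis.

The other S-polynomials (S(f_1,g_3), S(f_2,g_3)) all reduce to 0 modulo the current basis, so we have a Gröbner basis.

G = {x**2 + 1/2*y - 1, x*y - 4/3*y, y**2 + 14/9*y}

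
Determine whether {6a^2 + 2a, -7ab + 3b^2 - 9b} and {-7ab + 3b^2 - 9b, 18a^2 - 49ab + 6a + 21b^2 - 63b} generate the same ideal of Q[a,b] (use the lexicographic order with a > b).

Two ideals are equal iff their reduced Gröbner bases coincide (the reduced basis is unique for a fixed ordering).
Buchberger on the first generating set:
f_1 = 6a^2 + 2a, LT = a^2.
f_2 = -7ab + 3b^2 - 9b, LT = ab.

S(f_1,f_2): lcm = a^2b. S = 3/7ab^2 - 20/21ab.
  reduce S modulo (f_1, f_2):
  remainder 9/49b^3 - 47/49b^2 + 60/49b ≠ 0; add g_3 = 9/49b^3 - 47/49b^2 + 60/49b to the basis.

The other S-polynomials (S(f_1,g_3), S(f_2,g_3)) all reduce to 0 modulo the current basis, so we have a Gröbner basis.
Inter-reduce: drop elements whose leading term is divisible by another's, tail-reduce, and make monic.
Reduced Gröbner basis: {a^2 + 1/3a, ab - 3/7b^2 + 9/7b, b^3 - 47/9b^2 + 20/3b}.

Buchberger on the second generating set:
h_1 = -7ab + 3b^2 - 9b, LT = ab.
h_2 = 18a^2 - 49ab + 6a + 21b^2 - 63b, LT = a^2.

S(h_1,h_2): lcm = a^2b. S = 289/126ab^2 + 20/21ab - 7/6b^3 + 7/2b^2.
  reduce S modulo (h_1, h_2):
  remainder -9/49b^3 + 47/49b^2 - 60/49b ≠ 0; add k_3 = -9/49b^3 + 47/49b^2 - 60/49b to the basis.

The other S-polynomials (S(h_1,k_3), S(h_2,k_3)) all reduce to 0 modulo the current basis, so we have a Gröbner basis.
Inter-reduce: drop elements whose leading term is divisible by another's, tail-reduce, and make monic.
Reduced Gröbner basis: {a^2 + 1/3a, ab - 3/7b^2 + 9/7b, b^3 - 47/9b^2 + 20/3b}.

Same reduced basis, so the two generating sets span the same ideal.
The choice of monomial ordering does not affect the verdict — as long as both bases are computed under the same ordering, their equality decides ideal equality.

Yes, the ideals are equal.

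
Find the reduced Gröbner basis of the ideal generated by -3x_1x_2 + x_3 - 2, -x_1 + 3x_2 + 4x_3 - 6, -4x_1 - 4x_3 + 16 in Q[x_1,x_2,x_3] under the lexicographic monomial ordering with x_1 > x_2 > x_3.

This is the nonlinear analogue of row-reducing a linear system.

f_1 = -3x_1x_2 + x_3 - 2, LT = x_1x_2.
f_2 = -x_1 + 3x_2 + 4x_3 - 6, LT = x_1.
f_3 = -4x_1 - 4x_3 + 16, LT = x_1.

S(f_1,f_2): lcm = x_1x_2. S = 3x_2^2 + 4x_2x_3 - 6x_2 - 1/3x_3 + 2/3.
  leading term x_2^2: no divisor's leading term divides it; move 3x_2^2 to the remainder.
  leading term x_2x_3: no divisor's leading term divides it; move 4x_2x_3 to the remainder.
  leading term x_2: no divisor's leading term divides it; move -6x_2 to the remainder.
  leading term x_3: no divisor's leading term divides it; move -1/3x_3 to the remainder.
  leading term 1: no divisor's leading term divides it; move 2/3 to the remainder.
  remainder 3x_2^2 + 4x_2x_3 - 6x_2 - 1/3x_3 + 2/3 ≠ 0; add g_4 = 3x_2^2 + 4x_2x_3 - 6x_2 - 1/3x_3 + 2/3 to the basis.

S(f_1,f_3): lcm = x_1x_2. S = -x_2x_3 + 4x_2 - 1/3x_3 + 2/3.
  leading term x_2x_3: no divisor's leading term divides it; move -x_2x_3 to the remainder.
  leading term x_2: no divisor's leading term divides it; move 4x_2 to the remainder.
  leading term x_3: no divisor's leading term divides it; move -1/3x_3 to the remainder.
  leading term 1: no divisor's leading term divides it; move 2/3 to the remainder.
  remainder -x_2x_3 + 4x_2 - 1/3x_3 + 2/3 ≠ 0; add g_5 = -x_2x_3 + 4x_2 - 1/3x_3 + 2/3 to the basis.

S(f_2,f_3): lcm = x_1. S = -3x_2 - 5x_3 + 10.
  leading term x_2: no divisor's leading term divides it; move -3x_2 to the remainder.
  leading term x_3: no divisor's leading term divides it; move -5x_3 to the remainder.
  leading term 1: no divisor's leading term divides it; move 10 to the remainder.
  remainder -3x_2 - 5x_3 + 10 ≠ 0; add g_6 = -3x_2 - 5x_3 + 10 to the basis.

S(f_1,g_5): lcm = x_1x_2x_3. S = 4x_1x_2 - 1/3x_1x_3 + 2/3x_1 - 1/3x_3^2 + 2/3x_3.
  leading term x_1x_2: subtract (-4/3)·f_1 from 4x_1x_2 - 1/3x_1x_3 + 2/3x_1 - 1/3x_3^2 + 2/3x_3 → -1/3x_1x_3 + 2/3x_1 - 1/3x_3^2 + 2x_3 - 8/3
  leading term x_1x_3: subtract (1/3x_3)·f_2 from -1/3x_1x_3 + 2/3x_1 - 1/3x_3^2 + 2x_3 - 8/3 → 2/3x_1 - x_2x_3 - 5/3x_3^2 + 4x_3 - 8/3
  leading term x_1: subtract (-2/3)·f_2 from 2/3x_1 - x_2x_3 - 5/3x_3^2 + 4x_3 - 8/3 → -x_2x_3 + 2x_2 - 5/3x_3^2 + 20/3x_3 - 20/3
  leading term x_2x_3: subtract (1)·g_5 from -x_2x_3 + 2x_2 - 5/3x_3^2 + 20/3x_3 - 20/3 → -2x_2 - 5/3x_3^2 + 7x_3 - 22/3
  leading term x_2: subtract (2/3)·g_6 from -2x_2 - 5/3x_3^2 + 7x_3 - 22/3 → -5/3x_3^2 + 31/3x_3 - 14
  leading term x_3^2: no divisor's leading term divides it; move -5/3x_3^2 to the remainder.
  leading term x_3: no divisor's leading term divides it; move 31/3x_3 to the remainder.
  leading term 1: no divisor's leading term divides it; move -14 to the remainder.
  remainder -5/3x_3^2 + 31/3x_3 - 14 ≠ 0; add g_7 = -5/3x_3^2 + 31/3x_3 - 14 to the basis.

The other S-polynomials (S(f_1,g_4), S(f_2,g_4), S(f_3,g_4), S(f_2,g_5), S(f_3,g_5), S(g_4,g_5), S(f_1,g_6), S(f_2,g_6), S(f_3,g_6), S(g_4,g_6), S(g_5,g_6), S(f_1,g_7), S(f_2,g_7), S(f_3,g_7), S(g_4,g_7), S(g_5,g_7), S(g_6,g_7)) all reduce to 0 modulo the current basis, so we have a Gröbner basis.
Inter-reduce: drop elements whose leading term is divisible by another's, tail-reduce, and make monic.

G = {x_1 + x_3 - 4, x_2 + 5/3x_3 - 10/3, x_3^2 - 31/5x_3 + 42/5}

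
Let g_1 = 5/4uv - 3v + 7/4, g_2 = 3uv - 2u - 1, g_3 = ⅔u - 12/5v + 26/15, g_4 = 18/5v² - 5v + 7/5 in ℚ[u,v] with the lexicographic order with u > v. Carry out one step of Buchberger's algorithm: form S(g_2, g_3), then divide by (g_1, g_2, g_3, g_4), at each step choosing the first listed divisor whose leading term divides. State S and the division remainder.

lcm(LM(g_2), LM(g_3)) = uv.
S = (lcm/LT(g_2))·g_2 − (lcm/LT(g_3))·g_3 = -⅔u + 18/5v² - 13/5v - ⅓.
Reduce S modulo (g_1, g_2, g_3, g_4) in that order:
  leading term u: subtract (-1)·g_3 from -⅔u + 18/5v² - 13/5v - ⅓ → 18/5v² - 5v + 7/5
  leading term v²: subtract (1)·g_4 from 18/5v² - 5v + 7/5 → 0
The remainder is 0, so this S-polynomial contributes no new basis element.

S(g_2, g_3) = -⅔u + 18/5v² - 13/5v - ⅓; remainder on division = 0.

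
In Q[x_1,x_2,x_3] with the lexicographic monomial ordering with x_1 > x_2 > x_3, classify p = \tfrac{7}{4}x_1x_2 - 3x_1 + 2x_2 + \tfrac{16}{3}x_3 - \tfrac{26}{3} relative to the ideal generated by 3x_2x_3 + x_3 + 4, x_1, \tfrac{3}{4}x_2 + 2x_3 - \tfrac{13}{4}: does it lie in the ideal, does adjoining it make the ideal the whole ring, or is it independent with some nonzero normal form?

\tfrac{7}{4}x_1x_2 - 3x_1 + 2x_2 + \tfrac{16}{3}x_3 - \tfrac{26}{3} lies in I (it reduces to 0).

First compute the reduced Gröbner basis of I by Buchberger's algorithm.
f_1 = 3x_2x_3 + x_3 + 4, LT = x_2x_3.
f_2 = x_1, LT = x_1.
f_3 = \tfrac{3}{4}x_2 + 2x_3 - \tfrac{13}{4}, LT = x_2.

S(f_1,f_3): lcm = x_2x_3. S = -\tfrac{8}{3}x_3^{2} + \tfrac{14}{3}x_3 + \tfrac{4}{3}.
  leading term x_3^{2}: no divisor's leading term divides it; move -\tfrac{8}{3}x_3^{2} to the remainder.
  leading term x_3: no divisor's leading term divides it; move \tfrac{14}{3}x_3 to the remainder.
  leading term 1: no divisor's leading term divides it; move \tfrac{4}{3} to the remainder.
  remainder -\tfrac{8}{3}x_3^{2} + \tfrac{14}{3}x_3 + \tfrac{4}{3} ≠ 0; add h_4 = -\tfrac{8}{3}x_3^{2} + \tfrac{14}{3}x_3 + \tfrac{4}{3} to the basis.

The other S-polynomials (S(f_1,f_2), S(f_2,f_3), S(f_1,h_4), S(f_2,h_4), S(f_3,h_4)) all reduce to 0 modulo the current basis, so we have a Gröbner basis.
Inter-reduce: drop elements whose leading term is divisible by another's, tail-reduce, and make monic.
Reduced Gröbner basis: {x_1, x_2 + \tfrac{8}{3}x_3 - \tfrac{13}{3}, x_3^{2} - \tfrac{7}{4}x_3 - \tfrac{1}{2}}.
Label its elements g_1 = x_1, g_2 = x_2 + \tfrac{8}{3}x_3 - \tfrac{13}{3}, g_3 = x_3^{2} - \tfrac{7}{4}x_3 - \tfrac{1}{2}.

Reduce p = \tfrac{7}{4}x_1x_2 - 3x_1 + 2x_2 + \tfrac{16}{3}x_3 - \tfrac{26}{3} modulo G:
  leading term x_1x_2: subtract (\tfrac{7}{4}x_2)·g_1 from \tfrac{7}{4}x_1x_2 - 3x_1 + 2x_2 + \tfrac{16}{3}x_3 - \tfrac{26}{3} → -3x_1 + 2x_2 + \tfrac{16}{3}x_3 - \tfrac{26}{3}
  leading term x_1: subtract (-3)·g_1 from -3x_1 + 2x_2 + \tfrac{16}{3}x_3 - \tfrac{26}{3} → 2x_2 + \tfrac{16}{3}x_3 - \tfrac{26}{3}
  leading term x_2: subtract (2)·g_2 from 2x_2 + \tfrac{16}{3}x_3 - \tfrac{26}{3} → 0
  normal form = 0.
Since the normal form is 0, p ∈ I.

The remainder on division by a Gröbner basis is unique — it is the normal form.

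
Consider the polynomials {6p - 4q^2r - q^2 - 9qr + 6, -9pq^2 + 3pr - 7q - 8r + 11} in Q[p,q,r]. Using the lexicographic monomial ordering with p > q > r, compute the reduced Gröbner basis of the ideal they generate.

f_1 = 6p - 4q^2r - q^2 - 9qr + 6, LT = p.
f_2 = -9pq^2 + 3pr - 7q - 8r + 11, LT = pq^2.

S(f_1,f_2): lcm = pq^2. S = 1/3pr - 2/3q^4r - 1/6q^4 - 3/2q^3r + q^2 - 7/9q - 8/9r + 11/9.
  reduce S modulo (f_1, f_2):
  remainder -2/3q^4r - 1/6q^4 - 3/2q^3r + 2/9q^2r^2 + 1/18q^2r + q^2 + 1/2qr^2 - 7/9q - 11/9r + 11/9 ≠ 0; add g_3 = -2/3q^4r - 1/6q^4 - 3/2q^3r + 2/9q^2r^2 + 1/18q^2r + q^2 + 1/2qr^2 - 7/9q - 11/9r + 11/9 to the basis.

The other S-polynomials (S(f_1,g_3), S(f_2,g_3)) all reduce to 0 modulo the current basis, so we have a Gröbner basis.
Inter-reduce: drop elements whose leading term is divisible by another's, tail-reduce, and make monic.

G = {p - 2/3q^2r - 1/6q^2 - 3/2qr + 1, q^4r + 1/4q^4 + 9/4q^3r - 1/3q^2r^2 - 1/12q^2r - 3/2q^2 - 3/4qr^2 + 7/6q + 11/6r - 11/6}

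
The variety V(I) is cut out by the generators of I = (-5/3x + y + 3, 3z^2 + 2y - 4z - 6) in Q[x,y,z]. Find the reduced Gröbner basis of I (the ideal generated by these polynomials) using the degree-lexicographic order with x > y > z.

Buchberger's algorithm terminates because the ascending chain of leading-term ideals stabilizes.

f_1 = -5/3x + y + 3, LT = x.
f_2 = 3z^2 + 2y - 4z - 6, LT = z^2.

The S-polynomials (S(f_1,f_2)) all reduce to 0 modulo the current basis, so we have a Gröbner basis.

G = {z^2 + 2/3y - 4/3z - 2, x - 3/5y - 9/5}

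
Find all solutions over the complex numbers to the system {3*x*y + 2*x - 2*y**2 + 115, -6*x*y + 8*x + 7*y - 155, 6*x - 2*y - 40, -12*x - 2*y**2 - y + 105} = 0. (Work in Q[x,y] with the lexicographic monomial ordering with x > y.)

{(5, -5)}

Compute a lex Gröbner basis by Buchberger's algorithm.
f_1 = 3*x*y + 2*x - 2*y**2 + 115, LT = x*y.
f_2 = -6*x*y + 8*x + 7*y - 155, LT = x*y.
f_3 = 6*x - 2*y - 40, LT = x.
f_4 = -12*x - 2*y**2 - y + 105, LT = x.

S(f_1,f_2): lcm = x*y. S = 2*x - 2/3*y**2 + 7/6*y + 25/2.
  leading term x: subtract (1/3)·f_3 from 2*x - 2/3*y**2 + 7/6*y + 25/2 → -2/3*y**2 + 11/6*y + 155/6
  leading term y**2: no divisor's leading term divides it; move -2/3*y**2 to the remainder.
  leading term y: no divisor's leading term divides it; move 11/6*y to the remainder.
  leading term 1: no divisor's leading term divides it; move 155/6 to the remainder.
  remainder -2/3*y**2 + 11/6*y + 155/6 ≠ 0; add h_5 = -2/3*y**2 + 11/6*y + 155/6 to the basis.

S(f_1,f_3): lcm = x*y. S = 2/3*x - 1/3*y**2 + 20/3*y + 115/3.
  leading term x: subtract (1/9)·f_3 from 2/3*x - 1/3*y**2 + 20/3*y + 115/3 → -1/3*y**2 + 62/9*y + 385/9
  leading term y**2: subtract (1/2)·h_5 from -1/3*y**2 + 62/9*y + 385/9 → 215/36*y + 1075/36
  leading term y: no divisor's leading term divides it; move 215/36*y to the remainder.
  leading term 1: no divisor's leading term divides it; move 1075/36 to the remainder.
  remainder 215/36*y + 1075/36 ≠ 0; add h_6 = 215/36*y + 1075/36 to the basis.

The other S-polynomials (S(f_1,f_4), S(f_2,f_3), S(f_2,f_4), S(f_3,f_4), S(f_1,h_5), S(f_2,h_5), S(f_3,h_5), S(f_4,h_5), S(f_1,h_6), S(f_2,h_6), S(f_3,h_6), S(f_4,h_6), S(h_5,h_6)) all reduce to 0 modulo the current basis, so we have a Gröbner basis.
Inter-reduce: drop elements whose leading term is divisible by another's, tail-reduce, and make monic.
Reduced Gröbner basis: {x - 5, y + 5}.

Elimination: the polynomial y + 5 lies in the elimination ideal for y, so y ∈ {-5}. For each such y, the remaining basis elements (now univariate) give the rest of the solution.
  y = -5: the earlier basis element becomes x - 5 = 0, giving x = 5 — point (5, -5).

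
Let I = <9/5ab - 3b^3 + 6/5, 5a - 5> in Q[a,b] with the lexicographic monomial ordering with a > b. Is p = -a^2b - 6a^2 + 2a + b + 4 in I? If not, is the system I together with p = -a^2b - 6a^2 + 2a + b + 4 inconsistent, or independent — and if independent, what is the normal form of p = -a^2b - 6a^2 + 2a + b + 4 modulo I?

First compute the reduced Gröbner basis of I by Buchberger's algorithm.
f_1 = 9/5ab - 3b^3 + 6/5, LT = ab.
f_2 = 5a - 5, LT = a.

S(f_1,f_2): lcm = ab. S = -5/3b^3 + b + 2/3.
  leading term b^3: no divisor's leading term divides it; move -5/3b^3 to the remainder.
  leading term b: no divisor's leading term divides it; move b to the remainder.
  leading term 1: no divisor's leading term divides it; move 2/3 to the remainder.
  remainder -5/3b^3 + b + 2/3 ≠ 0; add h_3 = -5/3b^3 + b + 2/3 to the basis.

The other S-polynomials (S(f_1,h_3), S(f_2,h_3)) all reduce to 0 modulo the current basis, so we have a Gröbner basis.
Inter-reduce: drop elements whose leading term is divisible by another's, tail-reduce, and make monic.
Reduced Gröbner basis: {a - 1, b^3 - 3/5b - 2/5}.
Label its elements g_1 = a - 1, g_2 = b^3 - 3/5b - 2/5.

Reduce p = -a^2b - 6a^2 + 2a + b + 4 modulo G:
  leading term a^2b: subtract (-ab)·g_1 from -a^2b - 6a^2 + 2a + b + 4 → -6a^2 - ab + 2a + b + 4
  leading term a^2: subtract (-6a)·g_1 from -6a^2 - ab + 2a + b + 4 → -ab - 4a + b + 4
  leading term ab: subtract (-b)·g_1 from -ab - 4a + b + 4 → -4a + 4
  leading term a: subtract (-4)·g_1 from -4a + 4 → 0
  normal form = 0.
Since the normal form is 0, p ∈ I.

The remainder on division by a Gröbner basis is unique — it is the normal form.

-a^2b - 6a^2 + 2a + b + 4 lies in I (it reduces to 0).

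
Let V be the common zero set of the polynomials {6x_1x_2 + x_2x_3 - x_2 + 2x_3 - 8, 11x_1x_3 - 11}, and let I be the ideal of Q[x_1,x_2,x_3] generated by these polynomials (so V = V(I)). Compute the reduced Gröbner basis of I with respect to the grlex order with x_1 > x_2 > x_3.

G = {x_2x_3^2 - x_2x_3 + 2x_3^2 + 6x_2 - 8x_3, x_1x_2 + 1/6x_2x_3 - 1/6x_2 + 1/3x_3 - 4/3, x_1x_3 - 1}

The reduced Gröbner basis is the canonical form of the ideal for this ordering.

f_1 = 6x_1x_2 + x_2x_3 - x_2 + 2x_3 - 8, LT = x_1x_2.
f_2 = 11x_1x_3 - 11, LT = x_1x_3.

S(f_1,f_2): lcm = x_1x_2x_3. S = 1/6x_2x_3^2 - 1/6x_2x_3 + 1/3x_3^2 + x_2 - 4/3x_3.
  leading term x_2x_3^2: no divisor's leading term divides it; move 1/6x_2x_3^2 to the remainder.
  leading term x_2x_3: no divisor's leading term divides it; move -1/6x_2x_3 to the remainder.
  leading term x_3^2: no divisor's leading term divides it; move 1/3x_3^2 to the remainder.
  leading term x_2: no divisor's leading term divides it; move x_2 to the remainder.
  leading term x_3: no divisor's leading term divides it; move -4/3x_3 to the remainder.
  remainder 1/6x_2x_3^2 - 1/6x_2x_3 + 1/3x_3^2 + x_2 - 4/3x_3 ≠ 0; add g_3 = 1/6x_2x_3^2 - 1/6x_2x_3 + 1/3x_3^2 + x_2 - 4/3x_3 to the basis.

The other S-polynomials (S(f_1,g_3), S(f_2,g_3)) all reduce to 0 modulo the current basis, so we have a Gröbner basis.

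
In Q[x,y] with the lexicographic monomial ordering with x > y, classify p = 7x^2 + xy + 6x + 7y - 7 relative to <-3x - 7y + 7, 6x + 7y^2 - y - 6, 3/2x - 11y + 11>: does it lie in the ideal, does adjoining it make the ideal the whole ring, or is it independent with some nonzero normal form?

First compute the reduced Gröbner basis of I by Buchberger's algorithm.
f_1 = -3x - 7y + 7, LT = x.
f_2 = 6x + 7y^2 - y - 6, LT = x.
f_3 = 3/2x - 11y + 11, LT = x.

S(f_1,f_2): lcm = x. S = -7/6y^2 + 5/2y - 4/3.
  leading term y^2: no divisor's leading term divides it; move -7/6y^2 to the remainder.
  leading term y: no divisor's leading term divides it; move 5/2y to the remainder.
  leading term 1: no divisor's leading term divides it; move -4/3 to the remainder.
  remainder -7/6y^2 + 5/2y - 4/3 ≠ 0; add h_4 = -7/6y^2 + 5/2y - 4/3 to the basis.

S(f_1,f_3): lcm = x. S = 29/3y - 29/3.
  leading term y: no divisor's leading term divides it; move 29/3y to the remainder.
  leading term 1: no divisor's leading term divides it; move -29/3 to the remainder.
  remainder 29/3y - 29/3 ≠ 0; add h_5 = 29/3y - 29/3 to the basis.

The other S-polynomials (S(f_2,f_3), S(f_1,h_4), S(f_2,h_4), S(f_3,h_4), S(f_1,h_5), S(f_2,h_5), S(f_3,h_5), S(h_4,h_5)) all reduce to 0 modulo the current basis, so we have a Gröbner basis.
Inter-reduce: drop elements whose leading term is divisible by another's, tail-reduce, and make monic.
Reduced Gröbner basis: {x, y - 1}.
Label its elements g_1 = x, g_2 = y - 1.

Reduce p = 7x^2 + xy + 6x + 7y - 7 modulo G:
  leading term x^2: subtract (7x)·g_1 from 7x^2 + xy + 6x + 7y - 7 → xy + 6x + 7y - 7
  leading term xy: subtract (y)·g_1 from xy + 6x + 7y - 7 → 6x + 7y - 7
  leading term x: subtract (6)·g_1 from 6x + 7y - 7 → 7y - 7
  leading term y: subtract (7)·g_2 from 7y - 7 → 0
  normal form = 0.
Since the normal form is 0, p ∈ I.

7x^2 + xy + 6x + 7y - 7 lies in I (it reduces to 0).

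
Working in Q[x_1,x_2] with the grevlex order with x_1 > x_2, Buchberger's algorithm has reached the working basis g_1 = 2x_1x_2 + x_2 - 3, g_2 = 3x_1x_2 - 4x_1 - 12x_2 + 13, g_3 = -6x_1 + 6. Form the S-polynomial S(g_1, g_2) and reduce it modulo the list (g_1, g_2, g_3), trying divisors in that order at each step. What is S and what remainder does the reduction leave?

lcm(LM(g_1), LM(g_2)) = x_1x_2.
S = (lcm/LT(g_1))·g_1 − (lcm/LT(g_2))·g_2 = 4/3x_1 + 9/2x_2 - 35/6.
Reduce S modulo (g_1, g_2, g_3) in that order:
  leading term x_1: subtract (-2/9)·g_3 from 4/3x_1 + 9/2x_2 - 35/6 → 9/2x_2 - 9/2
  leading term x_2: no divisor's leading term divides it; move 9/2x_2 to the remainder.
  leading term 1: no divisor's leading term divides it; move -9/2 to the remainder.
The remainder 9/2x_2 - 9/2 is nonzero, so it would be added as the next basis element.

S(g_1, g_2) = 4/3x_1 + 9/2x_2 - 35/6; remainder on division = 9/2x_2 - 9/2.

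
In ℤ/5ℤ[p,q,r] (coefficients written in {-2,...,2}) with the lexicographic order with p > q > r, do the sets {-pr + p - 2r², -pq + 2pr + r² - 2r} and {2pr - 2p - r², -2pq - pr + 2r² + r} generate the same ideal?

Yes, the ideals are equal.

Equality of ideals is decidable: compute both reduced Gröbner bases (unique for the ordering) and check whether they agree.
Buchberger on the first generating set:
f_1 = -pr + p - 2r², LT = pr.
f_2 = -pq + 2pr + r² - 2r, LT = pq.

S(f_1,f_2): lcm = pqr. S = -pq + 2pr² + 2qr² + r³ - 2r².
  reduce S modulo (f_1, f_2):
  remainder 2qr² + 2r³ + 2r² + 2r ≠ 0; add g_3 = 2qr² + 2r³ + 2r² + 2r to the basis.

The other S-polynomials (S(f_1,g_3), S(f_2,g_3)) all reduce to 0 modulo the current basis, so we have a Gröbner basis.
Inter-reduce: drop elements whose leading term is divisible by another's, tail-reduce, and make monic.
Reduced Gröbner basis: {pq - 2p - 2r² + 2r, pr - p + 2r², qr² + r³ + r² + r}.

Buchberger on the second generating set:
h_1 = 2pr - 2p - r², LT = pr.
h_2 = -2pq - pr + 2r² + r, LT = pq.

S(h_1,h_2): lcm = pqr. S = -pq + 2pr² + 2qr² + r³ - 2r².
  reduce S modulo (h_1, h_2):
  remainder 2qr² + 2r³ + 2r² + 2r ≠ 0; add k_3 = 2qr² + 2r³ + 2r² + 2r to the basis.

The other S-polynomials (S(h_1,k_3), S(h_2,k_3)) all reduce to 0 modulo the current basis, so we have a Gröbner basis.
Inter-reduce: drop elements whose leading term is divisible by another's, tail-reduce, and make monic.
Reduced Gröbner basis: {pq - 2p - 2r² + 2r, pr - p + 2r², qr² + r³ + r² + r}.

These coincide, so the ideals are equal.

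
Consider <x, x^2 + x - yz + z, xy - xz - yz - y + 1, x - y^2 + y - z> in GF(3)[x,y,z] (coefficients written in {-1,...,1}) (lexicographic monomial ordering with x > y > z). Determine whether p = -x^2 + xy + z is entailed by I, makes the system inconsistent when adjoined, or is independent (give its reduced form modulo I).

-x^2 + xy + z is independent of I; its normal form modulo I is z.

First compute the reduced Gröbner basis of I by Buchberger's algorithm.
f_1 = x, LT = x.
f_2 = x^2 + x - yz + z, LT = x^2.
f_3 = xy - xz - yz - y + 1, LT = xy.
f_4 = x - y^2 + y - z, LT = x.

S(f_1,f_2): lcm = x^2. S = -x + yz - z.
  leading term x: subtract (-1)·f_1 from -x + yz - z → yz - z
  leading term yz: no divisor's leading term divides it; move yz to the remainder.
  leading term z: no divisor's leading term divides it; move -z to the remainder.
  remainder yz - z ≠ 0; add h_5 = yz - z to the basis.

S(f_1,f_3): lcm = xy. S = xz + yz + y - 1.
  leading term xz: subtract (z)·f_1 from xz + yz + y - 1 → yz + y - 1
  leading term yz: subtract (1)·h_5 from yz + y - 1 → y + z - 1
  leading term y: no divisor's leading term divides it; move y to the remainder.
  leading term z: no divisor's leading term divides it; move z to the remainder.
  leading term 1: no divisor's leading term divides it; move -1 to the remainder.
  remainder y + z - 1 ≠ 0; add h_6 = y + z - 1 to the basis.

S(f_3,h_5): lcm = xyz. S = -xz^2 + xz - yz^2 - yz + z.
  leading term xz^2: subtract (-z^2)·f_1 from -xz^2 + xz - yz^2 - yz + z → xz - yz^2 - yz + z
  leading term xz: subtract (z)·f_1 from xz - yz^2 - yz + z → -yz^2 - yz + z
  leading term yz^2: subtract (-z)·h_5 from -yz^2 - yz + z → -yz - z^2 + z
  leading term yz: subtract (-1)·h_5 from -yz - z^2 + z → -z^2
  leading term z^2: no divisor's leading term divides it; move -z^2 to the remainder.
  remainder -z^2 ≠ 0; add h_7 = -z^2 to the basis.

The other S-polynomials (S(f_1,f_4), S(f_2,f_3), S(f_2,f_4), S(f_3,f_4), S(f_1,h_5), S(f_2,h_5), S(f_4,h_5), S(f_1,h_6), S(f_2,h_6), S(f_3,h_6), S(f_4,h_6), S(h_5,h_6), S(f_1,h_7), S(f_2,h_7), S(f_3,h_7), S(f_4,h_7), S(h_5,h_7), S(h_6,h_7)) all reduce to 0 modulo the current basis, so we have a Gröbner basis.
Inter-reduce: drop elements whose leading term is divisible by another's, tail-reduce, and make monic.
Reduced Gröbner basis: {x, y + z - 1, z^2}.
Label its elements g_1 = x, g_2 = y + z - 1, g_3 = z^2.

Reduce p = -x^2 + xy + z modulo G:
  leading term x^2: subtract (-x)·g_1 from -x^2 + xy + z → xy + z
  leading term xy: subtract (y)·g_1 from xy + z → z
  leading term z: no divisor's leading term divides it; move z to the remainder.
  normal form = z.
The normal form is nonzero, so p ∉ I. Since p minus its normal form lies in I, I + (p) = I + (r) where r = z; decide whether this ideal is the whole ring.
Run Buchberger on G together with r (pairs among the g_i already reduce to 0 since G is a Gröbner basis):
g_1 = x, LT = x.
g_2 = y + z - 1, LT = y.
g_3 = z^2, LT = z^2.
r = z, LT = z.

The S-polynomials (S(g_1,g_2), S(g_1,g_3), S(g_1,r), S(g_2,g_3), S(g_2,r), S(g_3,r)) all reduce to 0 modulo the current basis, so we have a Gröbner basis.
Inter-reduce: drop elements whose leading term is divisible by another's, tail-reduce, and make monic.
Reduced Gröbner basis: {x, y - 1, z}.
The reduced Gröbner basis of I + (p) is {x, y - 1, z} ≠ {1}, a proper ideal, so the enlarged system stays consistent: p is independent of I, with normal form z.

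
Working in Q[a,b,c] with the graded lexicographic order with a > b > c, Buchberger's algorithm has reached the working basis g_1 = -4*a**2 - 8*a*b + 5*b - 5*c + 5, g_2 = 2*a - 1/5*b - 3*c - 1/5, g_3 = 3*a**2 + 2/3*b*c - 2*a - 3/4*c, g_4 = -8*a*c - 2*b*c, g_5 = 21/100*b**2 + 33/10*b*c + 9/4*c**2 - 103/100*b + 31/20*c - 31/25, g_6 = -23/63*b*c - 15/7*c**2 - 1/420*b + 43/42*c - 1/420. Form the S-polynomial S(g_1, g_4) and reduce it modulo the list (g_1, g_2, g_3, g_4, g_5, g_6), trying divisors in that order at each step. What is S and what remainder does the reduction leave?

S(g_1, g_4) = 7/4*a*b*c - 5/4*b*c + 5/4*c**2 - 5/4*c; remainder on division = -105/92*c**3 + 44423/50784*c**2 + 2383/1692800*b - 83405/101568*c + 2383/1692800.

lcm(LM(g_1), LM(g_4)) = a**2*c.
S = (lcm/LT(g_1))·g_1 − (lcm/LT(g_4))·g_4 = 7/4*a*b*c - 5/4*b*c + 5/4*c**2 - 5/4*c.
Reduce S modulo (g_1, g_2, g_3, g_4, g_5, g_6) in that order:
  leading term a*b*c: subtract (7/8*b*c)·g_2 from 7/4*a*b*c - 5/4*b*c + 5/4*c**2 - 5/4*c → 7/40*b**2*c + 21/8*b*c**2 - 43/40*b*c + 5/4*c**2 - 5/4*c
  leading term b**2*c: subtract (5/6*c)·g_5 from 7/40*b**2*c + 21/8*b*c**2 - 43/40*b*c + 5/4*c**2 - 5/4*c → -1/8*b*c**2 - 15/8*c**3 - 13/60*b*c - 1/24*c**2 - 13/60*c
  leading term b*c**2: subtract (63/184*c)·g_6 from -1/8*b*c**2 - 15/8*c**3 - 13/60*b*c - 1/24*c**2 - 13/60*c → -105/92*c**3 - 2383/11040*b*c - 433/1104*c**2 - 2383/11040*c
  leading term c**3: no divisor's leading term divides it; move -105/92*c**3 to the remainder.
  leading term b*c: subtract (50043/84640)·g_6 from -2383/11040*b*c - 433/1104*c**2 - 2383/11040*c → 44423/50784*c**2 + 2383/1692800*b - 83405/101568*c + 2383/1692800
  leading term c**2: no divisor's leading term divides it; move 44423/50784*c**2 to the remainder.
  leading term b: no divisor's leading term divides it; move 2383/1692800*b to the remainder.
  leading term c: no divisor's leading term divides it; move -83405/101568*c to the remainder.
  leading term 1: no divisor's leading term divides it; move 2383/1692800 to the remainder.
The remainder -105/92*c**3 + 44423/50784*c**2 + 2383/1692800*b - 83405/101568*c + 2383/1692800 is nonzero, so it would be added as the next basis element.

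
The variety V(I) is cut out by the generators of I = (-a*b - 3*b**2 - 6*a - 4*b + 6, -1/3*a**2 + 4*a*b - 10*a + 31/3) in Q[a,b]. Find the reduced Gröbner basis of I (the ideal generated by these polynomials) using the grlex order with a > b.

The reduced Gröbner basis is the canonical form of the ideal for this ordering.

f_1 = -a*b - 3*b**2 - 6*a - 4*b + 6, LT = a*b.
f_2 = -1/3*a**2 + 4*a*b - 10*a + 31/3, LT = a**2.

S(f_1,f_2): lcm = a**2*b. S = 15*a*b**2 + 6*a**2 - 26*a*b - 6*a + 31*b.
  leading term a*b**2: subtract (-15*b)·f_1 from 15*a*b**2 + 6*a**2 - 26*a*b - 6*a + 31*b → -45*b**3 + 6*a**2 - 116*a*b - 60*b**2 - 6*a + 121*b
  leading term b**3: no divisor's leading term divides it; move -45*b**3 to the remainder.
  leading term a**2: subtract (-18)·f_2 from 6*a**2 - 116*a*b - 60*b**2 - 6*a + 121*b → -44*a*b - 60*b**2 - 186*a + 121*b + 186
  leading term a*b: subtract (44)·f_1 from -44*a*b - 60*b**2 - 186*a + 121*b + 186 → 72*b**2 + 78*a + 297*b - 78
  leading term b**2: no divisor's leading term divides it; move 72*b**2 to the remainder.
  leading term a: no divisor's leading term divides it; move 78*a to the remainder.
  leading term b: no divisor's leading term divides it; move 297*b to the remainder.
  leading term 1: no divisor's leading term divides it; move -78 to the remainder.
  remainder -45*b**3 + 72*b**2 + 78*a + 297*b - 78 ≠ 0; add g_3 = -45*b**3 + 72*b**2 + 78*a + 297*b - 78 to the basis.

The other S-polynomials (S(f_1,g_3), S(f_2,g_3)) all reduce to 0 modulo the current basis, so we have a Gröbner basis.

G = {b**3 - 8/5*b**2 - 26/15*a - 33/5*b + 26/15, a**2 + 36*b**2 + 102*a + 48*b - 103, a*b + 3*b**2 + 6*a + 4*b - 6}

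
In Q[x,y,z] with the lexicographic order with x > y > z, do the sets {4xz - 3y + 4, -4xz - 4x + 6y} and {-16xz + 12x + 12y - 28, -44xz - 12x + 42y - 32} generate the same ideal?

No, the ideals differ.

For a fixed monomial order, each ideal has a unique reduced Gröbner basis; comparing bases decides equality.
Buchberger on the first generating set:
f_1 = 4xz - 3y + 4, LT = xz.
f_2 = -4xz - 4x + 6y, LT = xz.

S(f_1,f_2): lcm = xz. S = -x + 3/4y + 1.
  reduce S modulo (f_1, f_2):
  remainder -x + 3/4y + 1 ≠ 0; add g_3 = -x + 3/4y + 1 to the basis.

S(f_1,g_3): lcm = xz. S = 3/4yz - 3/4y + z + 1.
  reduce S modulo (f_1, f_2, g_3):
  remainder 3/4yz - 3/4y + z + 1 ≠ 0; add g_4 = 3/4yz - 3/4y + z + 1 to the basis.

The other S-polynomials (S(f_2,g_3), S(f_1,g_4), S(f_2,g_4), S(g_3,g_4)) all reduce to 0 modulo the current basis, so we have a Gröbner basis.
Inter-reduce: drop elements whose leading term is divisible by another's, tail-reduce, and make monic.
Reduced Gröbner basis: {x - 3/4y - 1, yz - y + 4/3z + 4/3}.

Buchberger on the second generating set:
h_1 = -16xz + 12x + 12y - 28, LT = xz.
h_2 = -44xz - 12x + 42y - 32, LT = xz.

S(h_1,h_2): lcm = xz. S = -45/44x + 9/44y + 45/44.
  reduce S modulo (h_1, h_2):
  remainder -45/44x + 9/44y + 45/44 ≠ 0; add k_3 = -45/44x + 9/44y + 45/44 to the basis.

S(h_1,k_3): lcm = xz. S = -3/4x + 1/5yz - 3/4y + z + 7/4.
  reduce S modulo (h_1, h_2, k_3):
  remainder 1/5yz - 9/10y + z + 1 ≠ 0; add k_4 = 1/5yz - 9/10y + z + 1 to the basis.

The other S-polynomials (S(h_2,k_3), S(h_1,k_4), S(h_2,k_4), S(k_3,k_4)) all reduce to 0 modulo the current basis, so we have a Gröbner basis.
Inter-reduce: drop elements whose leading term is divisible by another's, tail-reduce, and make monic.
Reduced Gröbner basis: {x - 1/5y - 1, yz - 9/2y + 5z + 5}.

Since the reduced bases disagree, the two ideals are not the same.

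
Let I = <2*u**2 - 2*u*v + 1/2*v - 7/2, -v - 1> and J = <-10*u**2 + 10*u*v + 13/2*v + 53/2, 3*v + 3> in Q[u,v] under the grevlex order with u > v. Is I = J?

Yes, the ideals are equal.

Two ideals are equal iff their reduced Gröbner bases coincide (the reduced basis is unique for a fixed ordering).
Buchberger on the first generating set:
f_1 = 2*u**2 - 2*u*v + 1/2*v - 7/2, LT = u**2.
f_2 = -v - 1, LT = v.

The S-polynomials (S(f_1,f_2)) all reduce to 0 modulo the current basis, so we have a Gröbner basis.
Inter-reduce: drop elements whose leading term is divisible by another's, tail-reduce, and make monic.
Reduced Gröbner basis: {u**2 + u - 2, v + 1}.

Buchberger on the second generating set:
h_1 = -10*u**2 + 10*u*v + 13/2*v + 53/2, LT = u**2.
h_2 = 3*v + 3, LT = v.

The S-polynomials (S(h_1,h_2)) all reduce to 0 modulo the current basis, so we have a Gröbner basis.
Inter-reduce: drop elements whose leading term is divisible by another's, tail-reduce, and make monic.
Reduced Gröbner basis: {u**2 + u - 2, v + 1}.

The two bases agree; hence the ideals are identical.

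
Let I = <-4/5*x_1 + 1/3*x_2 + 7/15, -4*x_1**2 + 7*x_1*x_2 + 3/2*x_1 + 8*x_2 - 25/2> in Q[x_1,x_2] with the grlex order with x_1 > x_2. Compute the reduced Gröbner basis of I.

The reduced Gröbner basis is the canonical form of the ideal for this ordering.

f_1 = -4/5*x_1 + 1/3*x_2 + 7/15, LT = x_1.
f_2 = -4*x_1**2 + 7*x_1*x_2 + 3/2*x_1 + 8*x_2 - 25/2, LT = x_1**2.

S(f_1,f_2): lcm = x_1**2. S = 4/3*x_1*x_2 - 5/24*x_1 + 2*x_2 - 25/8.
  leading term x_1*x_2: subtract (-5/3*x_2)·f_1 from 4/3*x_1*x_2 - 5/24*x_1 + 2*x_2 - 25/8 → 5/9*x_2**2 - 5/24*x_1 + 25/9*x_2 - 25/8
  leading term x_2**2: no divisor's leading term divides it; move 5/9*x_2**2 to the remainder.
  leading term x_1: subtract (25/96)·f_1 from -5/24*x_1 + 25/9*x_2 - 25/8 → 775/288*x_2 - 935/288
  leading term x_2: no divisor's leading term divides it; move 775/288*x_2 to the remainder.
  leading term 1: no divisor's leading term divides it; move -935/288 to the remainder.
  remainder 5/9*x_2**2 + 775/288*x_2 - 935/288 ≠ 0; add g_3 = 5/9*x_2**2 + 775/288*x_2 - 935/288 to the basis.

The other S-polynomials (S(f_1,g_3), S(f_2,g_3)) all reduce to 0 modulo the current basis, so we have a Gröbner basis.
Inter-reduce: drop elements whose leading term is divisible by another's, tail-reduce, and make monic.

G = {x_2**2 + 155/32*x_2 - 187/32, x_1 - 5/12*x_2 - 7/12}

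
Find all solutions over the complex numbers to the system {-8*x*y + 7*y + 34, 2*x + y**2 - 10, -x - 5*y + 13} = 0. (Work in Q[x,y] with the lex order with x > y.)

Compute a lex Gröbner basis by Buchberger's algorithm.
f_1 = -8*x*y + 7*y + 34, LT = x*y.
f_2 = 2*x + y**2 - 10, LT = x.
f_3 = -x - 5*y + 13, LT = x.

S(f_1,f_2): lcm = x*y. S = -1/2*y**3 + 33/8*y - 17/4.
  leading term y**3: no divisor's leading term divides it; move -1/2*y**3 to the remainder.
  leading term y: no divisor's leading term divides it; move 33/8*y to the remainder.
  leading term 1: no divisor's leading term divides it; move -17/4 to the remainder.
  remainder -1/2*y**3 + 33/8*y - 17/4 ≠ 0; add h_4 = -1/2*y**3 + 33/8*y - 17/4 to the basis.

S(f_1,f_3): lcm = x*y. S = -5*y**2 + 97/8*y - 17/4.
  leading term y**2: no divisor's leading term divides it; move -5*y**2 to the remainder.
  leading term y: no divisor's leading term divides it; move 97/8*y to the remainder.
  leading term 1: no divisor's leading term divides it; move -17/4 to the remainder.
  remainder -5*y**2 + 97/8*y - 17/4 ≠ 0; add h_5 = -5*y**2 + 97/8*y - 17/4 to the basis.

S(f_2,f_3): lcm = x. S = 1/2*y**2 - 5*y + 8.
  leading term y**2: subtract (-1/10)·h_5 from 1/2*y**2 - 5*y + 8 → -303/80*y + 303/40
  leading term y: no divisor's leading term divides it; move -303/80*y to the remainder.
  leading term 1: no divisor's leading term divides it; move 303/40 to the remainder.
  remainder -303/80*y + 303/40 ≠ 0; add h_6 = -303/80*y + 303/40 to the basis.

The other S-polynomials (S(f_1,h_4), S(f_2,h_4), S(f_3,h_4), S(f_1,h_5), S(f_2,h_5), S(f_3,h_5), S(h_4,h_5), S(f_1,h_6), S(f_2,h_6), S(f_3,h_6), S(h_4,h_6), S(h_5,h_6)) all reduce to 0 modulo the current basis, so we have a Gröbner basis.
Inter-reduce: drop elements whose leading term is divisible by another's, tail-reduce, and make monic.
Reduced Gröbner basis: {x - 3, y - 2}.

From the last basis element, y - 2 = 0, so y takes values in {2}. Each choice, substituted upward through the basis, yields the corresponding point(s) of the solution set.
  y = 2: the earlier basis element becomes x - 3 = 0, giving x = 3 — point (3, 2).
Check: every point annihilates each of the original generators.

{(3, 2)}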